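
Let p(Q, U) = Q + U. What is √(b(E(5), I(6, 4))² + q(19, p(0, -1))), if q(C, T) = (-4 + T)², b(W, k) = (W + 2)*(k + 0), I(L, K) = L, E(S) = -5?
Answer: √349 ≈ 18.682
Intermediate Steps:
b(W, k) = k*(2 + W) (b(W, k) = (2 + W)*k = k*(2 + W))
√(b(E(5), I(6, 4))² + q(19, p(0, -1))) = √((6*(2 - 5))² + (-4 + (0 - 1))²) = √((6*(-3))² + (-4 - 1)²) = √((-18)² + (-5)²) = √(324 + 25) = √349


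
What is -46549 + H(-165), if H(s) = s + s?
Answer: -46879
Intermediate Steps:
H(s) = 2*s
-46549 + H(-165) = -46549 + 2*(-165) = -46549 - 330 = -46879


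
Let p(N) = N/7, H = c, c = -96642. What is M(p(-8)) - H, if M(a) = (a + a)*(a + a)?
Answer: 4735714/49 ≈ 96647.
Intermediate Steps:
H = -96642
p(N) = N/7 (p(N) = N*(⅐) = N/7)
M(a) = 4*a² (M(a) = (2*a)*(2*a) = 4*a²)
M(p(-8)) - H = 4*((⅐)*(-8))² - 1*(-96642) = 4*(-8/7)² + 96642 = 4*(64/49) + 96642 = 256/49 + 96642 = 4735714/49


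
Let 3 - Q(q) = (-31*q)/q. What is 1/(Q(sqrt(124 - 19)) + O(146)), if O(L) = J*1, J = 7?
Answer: 1/41 ≈ 0.024390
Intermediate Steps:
Q(q) = 34 (Q(q) = 3 - (-31*q)/q = 3 - 1*(-31) = 3 + 31 = 34)
O(L) = 7 (O(L) = 7*1 = 7)
1/(Q(sqrt(124 - 19)) + O(146)) = 1/(34 + 7) = 1/41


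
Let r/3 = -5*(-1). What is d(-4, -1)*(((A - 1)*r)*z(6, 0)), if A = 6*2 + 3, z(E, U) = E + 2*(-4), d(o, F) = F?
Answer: 420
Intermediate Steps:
z(E, U) = -8 + E (z(E, U) = E - 8 = -8 + E)
r = 15 (r = 3*(-5*(-1)) = 3*5 = 15)
A = 15 (A = 12 + 3 = 15)
d(-4, -1)*(((A - 1)*r)*z(6, 0)) = -(15 - 1)*15*(-8 + 6) = -14*15*(-2) = -210*(-2) = -1*(-420) = 420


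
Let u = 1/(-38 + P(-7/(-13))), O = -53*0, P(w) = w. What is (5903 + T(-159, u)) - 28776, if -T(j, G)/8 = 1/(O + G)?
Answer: -293453/13 ≈ -22573.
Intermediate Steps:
O = 0
u = -13/487 (u = 1/(-38 - 7/(-13)) = 1/(-38 - 7*(-1/13)) = 1/(-38 + 7/13) = 1/(-487/13) = -13/487 ≈ -0.026694)
T(j, G) = -8/G (T(j, G) = -8/(0 + G) = -8/G)
(5903 + T(-159, u)) - 28776 = (5903 - 8/(-13/487)) - 28776 = (5903 - 8*(-487/13)) - 28776 = (5903 + 3896/13) - 28776 = 80635/13 - 28776 = -293453/13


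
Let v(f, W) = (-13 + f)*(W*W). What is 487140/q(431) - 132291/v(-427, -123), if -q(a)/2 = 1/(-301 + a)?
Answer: -23420034909301/739640 ≈ -3.1664e+7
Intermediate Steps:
v(f, W) = W²*(-13 + f) (v(f, W) = (-13 + f)*W² = W²*(-13 + f))
q(a) = -2/(-301 + a)
487140/q(431) - 132291/v(-427, -123) = 487140/((-2/(-301 + 431))) - 132291*1/(15129*(-13 - 427)) = 487140/((-2/130)) - 132291/(15129*(-440)) = 487140/((-2*1/130)) - 132291/(-6656760) = 487140/(-1/65) - 132291*(-1/6656760) = 487140*(-65) + 14699/739640 = -31664100 + 14699/739640 = -23420034909301/739640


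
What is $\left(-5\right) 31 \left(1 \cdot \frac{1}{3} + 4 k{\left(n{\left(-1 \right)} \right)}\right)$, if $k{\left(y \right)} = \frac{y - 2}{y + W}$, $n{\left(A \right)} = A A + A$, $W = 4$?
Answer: $\frac{775}{3} \approx 258.33$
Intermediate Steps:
$n{\left(A \right)} = A + A^{2}$ ($n{\left(A \right)} = A^{2} + A = A + A^{2}$)
$k{\left(y \right)} = \frac{-2 + y}{4 + y}$ ($k{\left(y \right)} = \frac{y - 2}{y + 4} = \frac{-2 + y}{4 + y}$)
$\left(-5\right) 31 \left(1 \cdot \frac{1}{3} + 4 k{\left(n{\left(-1 \right)} \right)}\right) = \left(-5\right) 31 \left(1 \cdot \frac{1}{3} + 4 \frac{-2 - \left(1 - 1\right)}{4 - \left(1 - 1\right)}\right) = - 155 \left(1 \cdot \frac{1}{3} + 4 \frac{-2 - 0}{4 - 0}\right) = - 155 \left(\frac{1}{3} + 4 \frac{-2 + 0}{4 + 0}\right) = - 155 \left(\frac{1}{3} + 4 \cdot \frac{1}{4} \left(-2\right)\right) = - 155 \left(\frac{1}{3} + 4 \left(- \frac{1}{2}\right)\right) = - 155 \left(\frac{1}{3} - 2\right) = \left(-155\right) \left(- \frac{5}{3}\right) = \frac{775}{3}$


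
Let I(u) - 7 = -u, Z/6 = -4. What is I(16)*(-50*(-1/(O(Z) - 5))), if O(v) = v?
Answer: 450/29 ≈ 15.517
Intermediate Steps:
Z = -24 (Z = 6*(-4) = -24)
I(u) = 7 - u
I(16)*(-50*(-1/(O(Z) - 5))) = (7 - 1*16)*(-50*(-1/(-24 - 5))) = (7 - 16)*(-50/((-1*(-29)))) = -(-450)/29 = -9*(-50/29) = 450/29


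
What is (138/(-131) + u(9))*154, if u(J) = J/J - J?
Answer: -182644/131 ≈ -1394.2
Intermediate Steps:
u(J) = 1 - J
(138/(-131) + u(9))*154 = (138/(-131) + (1 - 1*9))*154 = (138*(-1/131) + (1 - 9))*154 = (-138/131 - 8)*154 = -1186/131*154 = -182644/131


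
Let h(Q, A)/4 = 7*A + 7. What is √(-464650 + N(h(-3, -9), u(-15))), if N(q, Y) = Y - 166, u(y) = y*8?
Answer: 2*I*√116234 ≈ 681.86*I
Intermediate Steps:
u(y) = 8*y
h(Q, A) = 28 + 28*A (h(Q, A) = 4*(7*A + 7) = 4*(7 + 7*A) = 28 + 28*A)
N(q, Y) = -166 + Y
√(-464650 + N(h(-3, -9), u(-15))) = √(-464650 + (-166 + 8*(-15))) = √(-464650 + (-166 - 120)) = √(-464650 - 286) = √(-464936) = 2*I*√116234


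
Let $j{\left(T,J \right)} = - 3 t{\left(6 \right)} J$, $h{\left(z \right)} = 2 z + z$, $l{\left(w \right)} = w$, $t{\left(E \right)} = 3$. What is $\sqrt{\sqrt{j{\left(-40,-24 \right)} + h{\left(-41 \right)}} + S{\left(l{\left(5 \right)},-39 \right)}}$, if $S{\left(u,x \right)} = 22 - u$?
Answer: $\sqrt{17 + \sqrt{93}} \approx 5.1618$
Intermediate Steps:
$h{\left(z \right)} = 3 z$
$j{\left(T,J \right)} = - 9 J$ ($j{\left(T,J \right)} = \left(-3\right) 3 J = - 9 J$)
$\sqrt{\sqrt{j{\left(-40,-24 \right)} + h{\left(-41 \right)}} + S{\left(l{\left(5 \right)},-39 \right)}} = \sqrt{\sqrt{\left(-9\right) \left(-24\right) + 3 \left(-41\right)} + \left(22 - 5\right)} = \sqrt{\sqrt{216 - 123} + \left(22 - 5\right)} = \sqrt{\sqrt{93} + 17} = \sqrt{17 + \sqrt{93}}$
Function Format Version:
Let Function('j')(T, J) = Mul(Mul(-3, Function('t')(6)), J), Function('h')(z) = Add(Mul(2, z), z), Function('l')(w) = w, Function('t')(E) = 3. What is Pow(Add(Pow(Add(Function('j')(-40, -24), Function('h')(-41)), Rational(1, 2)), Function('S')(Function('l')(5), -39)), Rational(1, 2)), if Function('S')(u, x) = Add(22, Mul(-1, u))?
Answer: Pow(Add(17, Pow(93, Rational(1, 2))), Rational(1, 2)) ≈ 5.1618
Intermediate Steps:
Function('h')(z) = Mul(3, z)
Function('j')(T, J) = Mul(-9, J) (Function('j')(T, J) = Mul(Mul(-3, 3), J) = Mul(-9, J))
Pow(Add(Pow(Add(Function('j')(-40, -24), Function('h')(-41)), Rational(1, 2)), Function('S')(Function('l')(5), -39)), Rational(1, 2)) = Pow(Add(Pow(Add(Mul(-9, -24), Mul(3, -41)), Rational(1, 2)), Add(22, Mul(-1, 5))), Rational(1, 2)) = Pow(Add(Pow(Add(216, -123), Rational(1, 2)), Add(22, -5)), Rational(1, 2)) = Pow(Add(Pow(93, Rational(1, 2)), 17), Rational(1, 2)) = Pow(Add(17, Pow(93, Rational(1, 2))), Rational(1, 2))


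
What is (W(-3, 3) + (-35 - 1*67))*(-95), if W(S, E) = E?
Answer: 9405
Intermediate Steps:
(W(-3, 3) + (-35 - 1*67))*(-95) = (3 + (-35 - 1*67))*(-95) = (3 + (-35 - 67))*(-95) = (3 - 102)*(-95) = -99*(-95) = 9405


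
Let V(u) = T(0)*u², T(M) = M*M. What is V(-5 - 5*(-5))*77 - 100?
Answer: -100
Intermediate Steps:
T(M) = M²
V(u) = 0 (V(u) = 0²*u² = 0*u² = 0)
V(-5 - 5*(-5))*77 - 100 = 0*77 - 100 = 0 - 100 = -100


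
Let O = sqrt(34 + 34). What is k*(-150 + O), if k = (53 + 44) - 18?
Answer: -11850 + 158*sqrt(17) ≈ -11199.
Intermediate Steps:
k = 79 (k = 97 - 18 = 79)
O = 2*sqrt(17) (O = sqrt(68) = 2*sqrt(17) ≈ 8.2462)
k*(-150 + O) = 79*(-150 + 2*sqrt(17)) = -11850 + 158*sqrt(17)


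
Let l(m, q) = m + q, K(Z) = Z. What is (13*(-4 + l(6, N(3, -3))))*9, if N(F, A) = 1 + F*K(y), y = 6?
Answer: 2457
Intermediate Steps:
N(F, A) = 1 + 6*F (N(F, A) = 1 + F*6 = 1 + 6*F)
(13*(-4 + l(6, N(3, -3))))*9 = (13*(-4 + (6 + (1 + 6*3))))*9 = (13*(-4 + (6 + (1 + 18))))*9 = (13*(-4 + (6 + 19)))*9 = (13*(-4 + 25))*9 = (13*21)*9 = 273*9 = 2457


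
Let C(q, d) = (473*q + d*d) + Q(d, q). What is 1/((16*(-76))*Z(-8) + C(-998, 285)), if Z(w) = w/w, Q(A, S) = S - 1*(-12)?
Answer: -1/393031 ≈ -2.5443e-6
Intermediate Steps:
Q(A, S) = 12 + S (Q(A, S) = S + 12 = 12 + S)
C(q, d) = 12 + d² + 474*q (C(q, d) = (473*q + d*d) + (12 + q) = (473*q + d²) + (12 + q) = (d² + 473*q) + (12 + q) = 12 + d² + 474*q)
Z(w) = 1
1/((16*(-76))*Z(-8) + C(-998, 285)) = 1/((16*(-76))*1 + (12 + 285² + 474*(-998))) = 1/(-1216*1 + (12 + 81225 - 473052)) = 1/(-1216 - 391815) = 1/(-393031) = -1/393031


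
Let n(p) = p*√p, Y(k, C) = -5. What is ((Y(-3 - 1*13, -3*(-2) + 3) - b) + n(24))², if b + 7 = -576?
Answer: 347908 + 55488*√6 ≈ 4.8383e+5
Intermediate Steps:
b = -583 (b = -7 - 576 = -583)
n(p) = p^(3/2)
((Y(-3 - 1*13, -3*(-2) + 3) - b) + n(24))² = ((-5 - 1*(-583)) + 24^(3/2))² = ((-5 + 583) + 48*√6)² = (578 + 48*√6)²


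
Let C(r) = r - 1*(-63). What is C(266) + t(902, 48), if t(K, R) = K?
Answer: 1231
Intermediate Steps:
C(r) = 63 + r (C(r) = r + 63 = 63 + r)
C(266) + t(902, 48) = (63 + 266) + 902 = 329 + 902 = 1231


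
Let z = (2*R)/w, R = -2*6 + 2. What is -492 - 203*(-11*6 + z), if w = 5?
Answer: 13718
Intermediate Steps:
R = -10 (R = -12 + 2 = -10)
z = -4 (z = (2*(-10))/5 = -20*⅕ = -4)
-492 - 203*(-11*6 + z) = -492 - 203*(-11*6 - 4) = -492 - 203*(-66 - 4) = -492 - 203*(-70) = -492 + 14210 = 13718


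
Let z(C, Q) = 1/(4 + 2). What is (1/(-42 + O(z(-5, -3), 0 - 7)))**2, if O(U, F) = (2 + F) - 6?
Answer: 1/2809 ≈ 0.00035600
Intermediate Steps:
z(C, Q) = 1/6
O(U, F) = -4 + F
(1/(-42 + O(z(-5, -3), 0 - 7)))**2 = (1/(-42 + (-4 + (0 - 7))))**2 = (1/(-42 + (-4 - 7)))**2 = (1/(-42 - 11))**2 = (1/(-53))**2 = (-1/53)**2 = 1/2809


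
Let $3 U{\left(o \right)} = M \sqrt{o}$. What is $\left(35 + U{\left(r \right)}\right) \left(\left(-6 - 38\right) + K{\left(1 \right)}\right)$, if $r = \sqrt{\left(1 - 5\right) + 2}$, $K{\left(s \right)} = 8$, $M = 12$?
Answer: $-1260 - 144 \sqrt[4]{2} \sqrt{i} \approx -1381.1 - 121.09 i$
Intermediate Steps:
$r = i \sqrt{2}$ ($r = \sqrt{-4 + 2} = \sqrt{-2} = i \sqrt{2} \approx 1.4142 i$)
$U{\left(o \right)} = 4 \sqrt{o}$ ($U{\left(o \right)} = \frac{12 \sqrt{o}}{3} = 4 \sqrt{o}$)
$\left(35 + U{\left(r \right)}\right) \left(\left(-6 - 38\right) + K{\left(1 \right)}\right) = \left(35 + 4 \sqrt{i \sqrt{2}}\right) \left(\left(-6 - 38\right) + 8\right) = \left(35 + 4 \sqrt[4]{2} \sqrt{i}\right) \left(-44 + 8\right) = \left(35 + 4 \sqrt[4]{2} \sqrt{i}\right) \left(-36\right) = -1260 - 144 \sqrt[4]{2} \sqrt{i}$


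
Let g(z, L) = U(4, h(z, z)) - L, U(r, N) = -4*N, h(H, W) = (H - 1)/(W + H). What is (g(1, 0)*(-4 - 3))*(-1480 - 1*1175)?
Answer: 0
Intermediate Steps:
h(H, W) = (-1 + H)/(H + W)
g(z, L) = -L - 2*(-1 + z)/z (g(z, L) = -4*(-1 + z)/(z + z) - L = -4*(-1 + z)/(2*z) - L = -4*1/(2*z)*(-1 + z) - L = -2*(-1 + z)/z - L = -L - 2*(-1 + z)/z)
(g(1, 0)*(-4 - 3))*(-1480 - 1*1175) = ((-2 - 1*0 + 2/1)*(-4 - 3))*(-1480 - 1*1175) = ((-2 + 0 + 2*1)*(-7))*(-1480 - 1175) = ((-2 + 0 + 2)*(-7))*(-2655) = (0*(-7))*(-2655) = 0*(-2655) = 0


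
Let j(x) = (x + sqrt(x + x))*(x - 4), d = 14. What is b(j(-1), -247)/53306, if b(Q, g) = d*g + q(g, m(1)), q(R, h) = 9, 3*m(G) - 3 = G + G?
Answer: -3449/53306 ≈ -0.064702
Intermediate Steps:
m(G) = 1 + 2*G/3 (m(G) = 1 + (G + G)/3 = 1 + (2*G)/3 = 1 + 2*G/3)
j(x) = (-4 + x)*(x + sqrt(2)*sqrt(x)) (j(x) = (x + sqrt(2*x))*(-4 + x) = (x + sqrt(2)*sqrt(x))*(-4 + x) = (-4 + x)*(x + sqrt(2)*sqrt(x)))
b(Q, g) = 9 + 14*g (b(Q, g) = 14*g + 9 = 9 + 14*g)
b(j(-1), -247)/53306 = (9 + 14*(-247))/53306 = (9 - 3458)*(1/53306) = -3449*1/53306 = -3449/53306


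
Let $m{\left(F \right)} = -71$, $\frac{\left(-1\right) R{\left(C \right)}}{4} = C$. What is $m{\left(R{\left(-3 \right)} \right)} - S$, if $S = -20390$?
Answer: $20319$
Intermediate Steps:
$R{\left(C \right)} = - 4 C$
$m{\left(R{\left(-3 \right)} \right)} - S = -71 - -20390 = -71 + 20390 = 20319$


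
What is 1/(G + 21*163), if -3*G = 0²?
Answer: 1/3423 ≈ 0.00029214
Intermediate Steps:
G = 0 (G = -⅓*0² = -⅓*0 = 0)
1/(G + 21*163) = 1/(0 + 21*163) = 1/(0 + 3423) = 1/3423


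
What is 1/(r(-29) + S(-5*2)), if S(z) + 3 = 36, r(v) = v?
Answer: ¼ ≈ 0.25000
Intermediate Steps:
S(z) = 33 (S(z) = -3 + 36 = 33)
1/(r(-29) + S(-5*2)) = 1/(-29 + 33) = 1/4 = ¼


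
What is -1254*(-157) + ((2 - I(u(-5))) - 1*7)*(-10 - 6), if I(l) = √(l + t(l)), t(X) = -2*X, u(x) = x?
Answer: 196958 + 16*√5 ≈ 1.9699e+5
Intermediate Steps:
I(l) = √(-l) (I(l) = √(l - 2*l) = √(-l))
-1254*(-157) + ((2 - I(u(-5))) - 1*7)*(-10 - 6) = -1254*(-157) + ((2 - √(-1*(-5))) - 1*7)*(-10 - 6) = 196878 + ((2 - √5) - 7)*(-16) = 196878 + (-5 - √5)*(-16) = 196878 + (80 + 16*√5) = 196958 + 16*√5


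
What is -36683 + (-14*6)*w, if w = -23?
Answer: -34751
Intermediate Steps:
-36683 + (-14*6)*w = -36683 - 14*6*(-23) = -36683 - 84*(-23) = -36683 + 1932 = -34751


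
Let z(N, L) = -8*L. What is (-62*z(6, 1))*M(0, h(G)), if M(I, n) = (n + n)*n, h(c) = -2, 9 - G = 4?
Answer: 3968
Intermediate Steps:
G = 5 (G = 9 - 1*4 = 9 - 4 = 5)
M(I, n) = 2*n**2 (M(I, n) = (2*n)*n = 2*n**2)
(-62*z(6, 1))*M(0, h(G)) = (-(-496))*(2*(-2)**2) = (-62*(-8))*(2*4) = 496*8 = 3968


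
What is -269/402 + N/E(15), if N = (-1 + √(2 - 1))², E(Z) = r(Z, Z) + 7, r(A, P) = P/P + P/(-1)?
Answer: -269/402 ≈ -0.66915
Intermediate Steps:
r(A, P) = 1 - P (r(A, P) = 1 + P*(-1) = 1 - P)
E(Z) = 8 - Z (E(Z) = (1 - Z) + 7 = 8 - Z)
N = 0 (N = (-1 + √1)² = (-1 + 1)² = 0² = 0)
-269/402 + N/E(15) = -269/402 + 0/(8 - 1*15) = -269*1/402 + 0/(8 - 15) = -269/402 + 0/(-7) = -269/402 + 0*(-⅐) = -269/402 + 0 = -269/402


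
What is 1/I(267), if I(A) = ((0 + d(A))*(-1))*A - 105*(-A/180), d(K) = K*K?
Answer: -4/76136029 ≈ -5.2538e-8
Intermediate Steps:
d(K) = K**2
I(A) = -A**3 + 7*A/12 (I(A) = ((0 + A**2)*(-1))*A - 105*(-A/180) = (A**2*(-1))*A - (-7)*A/12 = (-A**2)*A + 7*A/12 = -A**3 + 7*A/12)
1/I(267) = 1/(267*(7/12 - 1*267**2)) = 1/(267*(7/12 - 1*71289)) = 1/(267*(7/12 - 71289)) = 1/(267*(-855461/12)) = 1/(-76136029/4) = -4/76136029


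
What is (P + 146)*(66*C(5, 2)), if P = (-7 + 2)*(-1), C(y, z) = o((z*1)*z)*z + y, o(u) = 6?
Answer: 169422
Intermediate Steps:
C(y, z) = y + 6*z (C(y, z) = 6*z + y = y + 6*z)
P = 5 (P = -5*(-1) = 5)
(P + 146)*(66*C(5, 2)) = (5 + 146)*(66*(5 + 6*2)) = 151*(66*(5 + 12)) = 151*(66*17) = 151*1122 = 169422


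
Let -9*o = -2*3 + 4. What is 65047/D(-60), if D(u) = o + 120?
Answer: 585423/1082 ≈ 541.06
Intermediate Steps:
o = 2/9 (o = -(-2*3 + 4)/9 = -(-6 + 4)/9 = -1/9*(-2) = 2/9 ≈ 0.22222)
D(u) = 1082/9 (D(u) = 2/9 + 120 = 1082/9)
65047/D(-60) = 65047/(1082/9) = 65047*(9/1082) = 585423/1082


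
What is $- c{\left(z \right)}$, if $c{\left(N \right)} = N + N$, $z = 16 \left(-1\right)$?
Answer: $32$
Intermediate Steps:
$z = -16$
$c{\left(N \right)} = 2 N$
$- c{\left(z \right)} = - 2 \left(-16\right) = \left(-1\right) \left(-32\right) = 32$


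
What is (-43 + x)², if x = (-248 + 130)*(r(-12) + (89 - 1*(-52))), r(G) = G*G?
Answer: 1133870929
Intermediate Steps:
r(G) = G²
x = -33630 (x = (-248 + 130)*((-12)² + (89 - 1*(-52))) = -118*(144 + (89 + 52)) = -118*(144 + 141) = -118*285 = -33630)
(-43 + x)² = (-43 - 33630)² = (-33673)² = 1133870929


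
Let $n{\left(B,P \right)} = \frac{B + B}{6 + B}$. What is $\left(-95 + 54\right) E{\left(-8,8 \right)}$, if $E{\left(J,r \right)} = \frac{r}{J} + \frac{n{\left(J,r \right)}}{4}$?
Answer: $-41$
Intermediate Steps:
$n{\left(B,P \right)} = \frac{2 B}{6 + B}$
$E{\left(J,r \right)} = \frac{r}{J} + \frac{J}{2 \left(6 + J\right)}$ ($E{\left(J,r \right)} = \frac{r}{J} + \frac{2 J \frac{1}{6 + J}}{4} = \frac{r}{J} + \frac{2 J}{6 + J} \frac{1}{4} = \frac{r}{J} + \frac{J}{2 \left(6 + J\right)}$)
$\left(-95 + 54\right) E{\left(-8,8 \right)} = \left(-95 + 54\right) \frac{\frac{\left(-8\right)^{2}}{2} + 8 \left(6 - 8\right)}{\left(-8\right) \left(6 - 8\right)} = - 41 \left(- \frac{\frac{1}{2} \cdot 64 + 8 \left(-2\right)}{8 \left(-2\right)}\right) = - 41 \left(\left(- \frac{1}{8}\right) \left(- \frac{1}{2}\right) \left(32 - 16\right)\right) = - 41 \left(\left(- \frac{1}{8}\right) \left(- \frac{1}{2}\right) 16\right) = \left(-41\right) 1 = -41$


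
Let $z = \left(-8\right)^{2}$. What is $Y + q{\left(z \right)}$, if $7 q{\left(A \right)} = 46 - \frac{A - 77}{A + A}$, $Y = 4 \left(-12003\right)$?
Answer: $- \frac{6144693}{128} \approx -48005.0$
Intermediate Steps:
$Y = -48012$
$z = 64$
$q{\left(A \right)} = \frac{46}{7} - \frac{-77 + A}{14 A}$ ($q{\left(A \right)} = \frac{46 - \frac{A - 77}{A + A}}{7} = \frac{46 - \frac{-77 + A}{2 A}}{7} = \frac{46}{7} - \frac{-77 + A}{14 A}$)
$Y + q{\left(z \right)} = -48012 + \frac{11 + 13 \cdot 64}{2 \cdot 64} = -48012 + \frac{1}{2} \cdot \frac{1}{64} \left(11 + 832\right) = -48012 + \frac{1}{2} \cdot \frac{1}{64} \cdot 843 = -48012 + \frac{843}{128} = - \frac{6144693}{128}$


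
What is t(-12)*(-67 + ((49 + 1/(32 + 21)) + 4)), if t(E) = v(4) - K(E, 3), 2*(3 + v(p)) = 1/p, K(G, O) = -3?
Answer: -741/424 ≈ -1.7476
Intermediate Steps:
v(p) = -3 + 1/(2*p) (v(p) = -3 + (1/p)/2 = -3 + 1/(2*p))
t(E) = ⅛ (t(E) = (-3 + (½)/4) - 1*(-3) = (-3 + (½)*(¼)) + 3 = (-3 + ⅛) + 3 = -23/8 + 3 = ⅛)
t(-12)*(-67 + ((49 + 1/(32 + 21)) + 4)) = (-67 + ((49 + 1/(32 + 21)) + 4))/8 = (-67 + ((49 + 1/53) + 4))/8 = (-67 + (2598/53 + 4))/8 = (-67 + 2810/53)/8 = (⅛)*(-741/53) = -741/424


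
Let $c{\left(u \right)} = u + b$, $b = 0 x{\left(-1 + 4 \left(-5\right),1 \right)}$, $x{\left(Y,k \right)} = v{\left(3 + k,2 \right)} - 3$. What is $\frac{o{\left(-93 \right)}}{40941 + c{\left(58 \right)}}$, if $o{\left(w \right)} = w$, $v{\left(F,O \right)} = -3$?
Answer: $- \frac{93}{40999} \approx -0.0022683$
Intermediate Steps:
$x{\left(Y,k \right)} = -6$ ($x{\left(Y,k \right)} = -3 - 3 = -6$)
$b = 0$ ($b = 0 \left(-6\right) = 0$)
$c{\left(u \right)} = u$ ($c{\left(u \right)} = u + 0 = u$)
$\frac{o{\left(-93 \right)}}{40941 + c{\left(58 \right)}} = - \frac{93}{40941 + 58} = - \frac{93}{40999}$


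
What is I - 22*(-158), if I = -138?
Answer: 3338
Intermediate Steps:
I - 22*(-158) = -138 - 22*(-158) = -138 + 3476 = 3338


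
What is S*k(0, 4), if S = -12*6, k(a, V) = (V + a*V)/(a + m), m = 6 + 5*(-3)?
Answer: 32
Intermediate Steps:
m = -9 (m = 6 - 15 = -9)
k(a, V) = (V + V*a)/(-9 + a) (k(a, V) = (V + a*V)/(a - 9) = (V + V*a)/(-9 + a))
S = -72
S*k(0, 4) = -288*(1 + 0)/(-9 + 0) = -288/(-9) = -288*(-1)/9 = -72*(-4/9) = 32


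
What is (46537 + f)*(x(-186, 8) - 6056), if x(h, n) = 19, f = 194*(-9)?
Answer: -270403267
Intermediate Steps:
f = -1746
(46537 + f)*(x(-186, 8) - 6056) = (46537 - 1746)*(19 - 6056) = 44791*(-6037) = -270403267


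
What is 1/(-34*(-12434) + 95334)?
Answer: 1/518090 ≈ 1.9302e-6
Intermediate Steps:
1/(-34*(-12434) + 95334) = 1/(422756 + 95334) = 1/518090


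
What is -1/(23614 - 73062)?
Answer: 1/49448 ≈ 2.0223e-5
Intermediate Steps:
-1/(23614 - 73062) = -1/(-49448) = -1*(-1/49448) = 1/49448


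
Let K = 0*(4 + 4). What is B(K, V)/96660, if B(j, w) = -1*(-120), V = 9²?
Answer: 2/1611 ≈ 0.0012415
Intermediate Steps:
K = 0 (K = 0*8 = 0)
V = 81
B(j, w) = 120
B(K, V)/96660 = 120/96660 = 120*(1/96660) = 2/1611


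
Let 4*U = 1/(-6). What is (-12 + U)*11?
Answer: -3179/24 ≈ -132.46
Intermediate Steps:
U = -1/24 (U = (1/4)/(-6) = (1/4)*(-1/6) = -1/24 ≈ -0.041667)
(-12 + U)*11 = (-12 - 1/24)*11 = -289/24*11 = -3179/24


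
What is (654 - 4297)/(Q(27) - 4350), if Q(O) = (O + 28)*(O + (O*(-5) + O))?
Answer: 3643/8805 ≈ 0.41374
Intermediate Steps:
Q(O) = -3*O*(28 + O) (Q(O) = (28 + O)*(O + (-5*O + O)) = (28 + O)*(O - 4*O) = (28 + O)*(-3*O) = -3*O*(28 + O))
(654 - 4297)/(Q(27) - 4350) = (654 - 4297)/(-3*27*(28 + 27) - 4350) = -3643/(-3*27*55 - 4350) = -3643/(-4455 - 4350) = -3643/(-8805) = -3643*(-1/8805) = 3643/8805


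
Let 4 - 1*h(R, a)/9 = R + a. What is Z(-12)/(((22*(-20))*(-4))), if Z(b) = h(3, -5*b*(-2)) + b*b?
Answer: 1233/1760 ≈ 0.70057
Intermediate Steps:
h(R, a) = 36 - 9*R - 9*a (h(R, a) = 36 - 9*(R + a) = 36 + (-9*R - 9*a) = 36 - 9*R - 9*a)
Z(b) = 9 + b**2 - 90*b (Z(b) = (36 - 9*3 - 9*(-5*b)*(-2)) + b*b = (36 - 27 - 90*b) + b**2 = (9 - 90*b) + b**2 = 9 + b**2 - 90*b)
Z(-12)/(((22*(-20))*(-4))) = (9 + (-12)**2 - 90*(-12))/(((22*(-20))*(-4))) = (9 + 144 + 1080)/((-440*(-4))) = 1233/1760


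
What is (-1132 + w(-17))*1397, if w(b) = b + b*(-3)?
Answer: -1533906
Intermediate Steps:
w(b) = -2*b (w(b) = b - 3*b = -2*b)
(-1132 + w(-17))*1397 = (-1132 - 2*(-17))*1397 = (-1132 + 34)*1397 = -1098*1397 = -1533906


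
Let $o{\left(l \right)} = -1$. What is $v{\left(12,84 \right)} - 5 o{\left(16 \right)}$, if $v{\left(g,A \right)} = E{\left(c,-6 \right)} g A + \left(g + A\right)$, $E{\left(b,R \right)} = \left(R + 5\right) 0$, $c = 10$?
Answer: $101$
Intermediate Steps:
$E{\left(b,R \right)} = 0$ ($E{\left(b,R \right)} = \left(5 + R\right) 0 = 0$)
$v{\left(g,A \right)} = A + g$ ($v{\left(g,A \right)} = 0 g A + \left(g + A\right) = 0 A + \left(A + g\right) = 0 + \left(A + g\right) = A + g$)
$v{\left(12,84 \right)} - 5 o{\left(16 \right)} = \left(84 + 12\right) - -5 = 96 + 5 = 101$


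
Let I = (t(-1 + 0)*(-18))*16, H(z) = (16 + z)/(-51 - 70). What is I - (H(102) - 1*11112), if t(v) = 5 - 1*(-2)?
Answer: 1100734/121 ≈ 9097.0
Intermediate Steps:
H(z) = -16/121 - z/121 (H(z) = (16 + z)/(-121) = (16 + z)*(-1/121) = -16/121 - z/121)
t(v) = 7 (t(v) = 5 + 2 = 7)
I = -2016 (I = (7*(-18))*16 = -126*16 = -2016)
I - (H(102) - 1*11112) = -2016 - ((-16/121 - 1/121*102) - 1*11112) = -2016 - ((-16/121 - 102/121) - 11112) = -2016 - (-118/121 - 11112) = -2016 - 1*(-1344670/121) = -2016 + 1344670/121 = 1100734/121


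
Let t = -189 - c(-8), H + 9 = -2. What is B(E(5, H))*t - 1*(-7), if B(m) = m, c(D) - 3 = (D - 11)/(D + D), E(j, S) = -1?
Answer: 3203/16 ≈ 200.19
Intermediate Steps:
H = -11 (H = -9 - 2 = -11)
c(D) = 3 + (-11 + D)/(2*D) (c(D) = 3 + (D - 11)/(D + D) = 3 + (-11 + D)/((2*D)) = 3 + (-11 + D)*(1/(2*D)) = 3 + (-11 + D)/(2*D))
t = -3091/16 (t = -189 - (-11 + 7*(-8))/(2*(-8)) = -189 - (-1)*(-11 - 56)/(2*8) = -189 - (-1)*(-67)/(2*8) = -189 - 1*67/16 = -189 - 67/16 = -3091/16 ≈ -193.19)
B(E(5, H))*t - 1*(-7) = -1*(-3091/16) - 1*(-7) = 3091/16 + 7 = 3203/16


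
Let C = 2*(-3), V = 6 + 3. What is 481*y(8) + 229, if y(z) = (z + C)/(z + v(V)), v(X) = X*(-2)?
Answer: 664/5 ≈ 132.80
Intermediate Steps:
V = 9
v(X) = -2*X
C = -6
y(z) = (-6 + z)/(-18 + z) (y(z) = (z - 6)/(z - 2*9) = (-6 + z)/(z - 18) = (-6 + z)/(-18 + z))
481*y(8) + 229 = 481*((-6 + 8)/(-18 + 8)) + 229 = 481*(2/(-10)) + 229 = 481*(-1/10*2) + 229 = 481*(-1/5) + 229 = -481/5 + 229 = 664/5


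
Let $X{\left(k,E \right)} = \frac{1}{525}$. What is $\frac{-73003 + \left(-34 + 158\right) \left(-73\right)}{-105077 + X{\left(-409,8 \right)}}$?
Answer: $\frac{43078875}{55165424} \approx 0.7809$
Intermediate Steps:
$X{\left(k,E \right)} = \frac{1}{525}$
$\frac{-73003 + \left(-34 + 158\right) \left(-73\right)}{-105077 + X{\left(-409,8 \right)}} = \frac{-73003 + \left(-34 + 158\right) \left(-73\right)}{-105077 + \frac{1}{525}} = \frac{-73003 + 124 \left(-73\right)}{- \frac{55165424}{525}} = \left(-73003 - 9052\right) \left(- \frac{525}{55165424}\right) = \left(-82055\right) \left(- \frac{525}{55165424}\right) = \frac{43078875}{55165424}$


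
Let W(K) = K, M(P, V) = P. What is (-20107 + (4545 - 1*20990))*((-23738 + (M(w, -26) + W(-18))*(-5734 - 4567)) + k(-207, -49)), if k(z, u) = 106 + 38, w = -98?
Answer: -42814161744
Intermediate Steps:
k(z, u) = 144
(-20107 + (4545 - 1*20990))*((-23738 + (M(w, -26) + W(-18))*(-5734 - 4567)) + k(-207, -49)) = (-20107 + (4545 - 1*20990))*((-23738 + (-98 - 18)*(-5734 - 4567)) + 144) = (-20107 + (4545 - 20990))*((-23738 - 116*(-10301)) + 144) = (-20107 - 16445)*((-23738 + 1194916) + 144) = -36552*(1171178 + 144) = -36552*1171322 = -42814161744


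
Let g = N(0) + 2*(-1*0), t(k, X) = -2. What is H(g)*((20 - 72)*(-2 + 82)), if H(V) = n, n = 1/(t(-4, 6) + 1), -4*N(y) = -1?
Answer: 4160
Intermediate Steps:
N(y) = ¼ (N(y) = -¼*(-1) = ¼)
g = ¼ (g = ¼ + 2*(-1*0) = ¼ + 2*0 = ¼ + 0 = ¼ ≈ 0.25000)
n = -1 (n = 1/(-2 + 1) = 1/(-1) = -1)
H(V) = -1
H(g)*((20 - 72)*(-2 + 82)) = -(20 - 72)*(-2 + 82) = -(-52)*80 = -1*(-4160) = 4160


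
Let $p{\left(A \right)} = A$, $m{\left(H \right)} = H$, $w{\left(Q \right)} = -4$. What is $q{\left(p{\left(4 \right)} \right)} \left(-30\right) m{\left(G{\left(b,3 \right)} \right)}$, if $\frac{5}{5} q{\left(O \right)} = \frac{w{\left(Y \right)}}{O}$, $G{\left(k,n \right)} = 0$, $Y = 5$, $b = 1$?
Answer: $0$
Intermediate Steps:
$q{\left(O \right)} = - \frac{4}{O}$
$q{\left(p{\left(4 \right)} \right)} \left(-30\right) m{\left(G{\left(b,3 \right)} \right)} = - \frac{4}{4} \left(-30\right) 0 = \left(-4\right) \frac{1}{4} \left(-30\right) 0 = \left(-1\right) \left(-30\right) 0 = 30 \cdot 0 = 0$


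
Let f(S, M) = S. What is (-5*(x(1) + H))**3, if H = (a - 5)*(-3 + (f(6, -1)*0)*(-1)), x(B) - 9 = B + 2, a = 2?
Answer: -1157625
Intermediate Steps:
x(B) = 11 + B (x(B) = 9 + (B + 2) = 9 + (2 + B) = 11 + B)
H = 9 (H = (2 - 5)*(-3 + (6*0)*(-1)) = -3*(-3 + 0*(-1)) = -3*(-3 + 0) = -3*(-3) = 9)
(-5*(x(1) + H))**3 = (-5*((11 + 1) + 9))**3 = (-5*(12 + 9))**3 = (-5*21)**3 = (-105)**3 = -1157625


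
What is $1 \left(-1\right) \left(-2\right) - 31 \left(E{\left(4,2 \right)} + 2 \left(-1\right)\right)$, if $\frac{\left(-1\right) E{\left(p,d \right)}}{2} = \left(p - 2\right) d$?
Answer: $312$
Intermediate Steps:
$E{\left(p,d \right)} = - 2 d \left(-2 + p\right)$ ($E{\left(p,d \right)} = - 2 \left(p - 2\right) d = - 2 \left(-2 + p\right) d = - 2 d \left(-2 + p\right)$)
$1 \left(-1\right) \left(-2\right) - 31 \left(E{\left(4,2 \right)} + 2 \left(-1\right)\right) = 1 \left(-1\right) \left(-2\right) - 31 \left(2 \cdot 2 \left(2 - 4\right) + 2 \left(-1\right)\right) = \left(-1\right) \left(-2\right) - 31 \left(2 \cdot 2 \left(2 - 4\right) - 2\right) = 2 - 31 \left(2 \cdot 2 \left(-2\right) - 2\right) = 2 - 31 \left(-8 - 2\right) = 2 - -310 = 2 + 310 = 312$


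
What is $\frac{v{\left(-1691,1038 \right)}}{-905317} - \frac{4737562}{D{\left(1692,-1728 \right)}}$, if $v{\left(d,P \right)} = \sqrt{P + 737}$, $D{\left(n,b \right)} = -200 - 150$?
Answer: $\frac{2368781}{175} - \frac{5 \sqrt{71}}{905317} \approx 13536.0$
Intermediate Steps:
$D{\left(n,b \right)} = -350$ ($D{\left(n,b \right)} = -200 - 150 = -350$)
$v{\left(d,P \right)} = \sqrt{737 + P}$
$\frac{v{\left(-1691,1038 \right)}}{-905317} - \frac{4737562}{D{\left(1692,-1728 \right)}} = \frac{\sqrt{737 + 1038}}{-905317} - \frac{4737562}{-350} = \sqrt{1775} \left(- \frac{1}{905317}\right) - - \frac{2368781}{175} = 5 \sqrt{71} \left(- \frac{1}{905317}\right) + \frac{2368781}{175} = - \frac{5 \sqrt{71}}{905317} + \frac{2368781}{175} = \frac{2368781}{175} - \frac{5 \sqrt{71}}{905317}$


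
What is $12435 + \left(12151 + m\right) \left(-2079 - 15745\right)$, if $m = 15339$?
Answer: $-489969325$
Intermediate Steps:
$12435 + \left(12151 + m\right) \left(-2079 - 15745\right) = 12435 + \left(12151 + 15339\right) \left(-2079 - 15745\right) = 12435 + 27490 \left(-17824\right) = 12435 - 489981760 = -489969325$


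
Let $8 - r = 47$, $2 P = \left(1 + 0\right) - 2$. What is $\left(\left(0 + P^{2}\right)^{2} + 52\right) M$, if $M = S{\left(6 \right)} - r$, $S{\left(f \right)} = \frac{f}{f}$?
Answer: $\frac{4165}{2} \approx 2082.5$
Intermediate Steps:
$P = - \frac{1}{2}$ ($P = \frac{\left(1 + 0\right) - 2}{2} = \frac{1 - 2}{2} = \frac{1}{2} \left(-1\right) = - \frac{1}{2} \approx -0.5$)
$r = -39$ ($r = 8 - 47 = -39$)
$S{\left(f \right)} = 1$
$M = 40$ ($M = 1 - -39 = 1 + 39 = 40$)
$\left(\left(0 + P^{2}\right)^{2} + 52\right) M = \left(\left(0 + \left(- \frac{1}{2}\right)^{2}\right)^{2} + 52\right) 40 = \left(\left(0 + \frac{1}{4}\right)^{2} + 52\right) 40 = \left(\left(\frac{1}{4}\right)^{2} + 52\right) 40 = \left(\frac{1}{16} + 52\right) 40 = \frac{833}{16} \cdot 40 = \frac{4165}{2}$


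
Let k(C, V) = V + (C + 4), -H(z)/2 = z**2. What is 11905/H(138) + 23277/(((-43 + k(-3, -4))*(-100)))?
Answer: 2260357/476100 ≈ 4.7477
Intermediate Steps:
H(z) = -2*z**2
k(C, V) = 4 + C + V (k(C, V) = V + (4 + C) = 4 + C + V)
11905/H(138) + 23277/(((-43 + k(-3, -4))*(-100))) = 11905/((-2*138**2)) + 23277/(((-43 + (4 - 3 - 4))*(-100))) = 11905/((-2*19044)) + 23277/(((-43 - 3)*(-100))) = 11905/(-38088) + 23277/((-46*(-100))) = 11905*(-1/38088) + 23277/4600 = -11905/38088 + 23277*(1/4600) = -11905/38088 + 23277/4600 = 2260357/476100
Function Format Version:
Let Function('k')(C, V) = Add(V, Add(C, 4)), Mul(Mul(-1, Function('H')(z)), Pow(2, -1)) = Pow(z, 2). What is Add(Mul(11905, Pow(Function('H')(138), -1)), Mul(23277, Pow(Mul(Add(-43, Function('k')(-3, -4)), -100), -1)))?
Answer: Rational(2260357, 476100) ≈ 4.7477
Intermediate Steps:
Function('H')(z) = Mul(-2, Pow(z, 2))
Function('k')(C, V) = Add(4, C, V) (Function('k')(C, V) = Add(V, Add(4, C)) = Add(4, C, V))
Add(Mul(11905, Pow(Function('H')(138), -1)), Mul(23277, Pow(Mul(Add(-43, Function('k')(-3, -4)), -100), -1))) = Add(Mul(11905, Pow(Mul(-2, Pow(138, 2)), -1)), Mul(23277, Pow(Mul(Add(-43, Add(4, -3, -4)), -100), -1))) = Add(Mul(11905, Pow(Mul(-2, 19044), -1)), Mul(23277, Pow(Mul(Add(-43, -3), -100), -1))) = Add(Mul(11905, Pow(-38088, -1)), Mul(23277, Pow(Mul(-46, -100), -1))) = Add(Mul(11905, Rational(-1, 38088)), Mul(23277, Pow(4600, -1))) = Add(Rational(-11905, 38088), Mul(23277, Rational(1, 4600))) = Add(Rational(-11905, 38088), Rational(23277, 4600)) = Rational(2260357, 476100)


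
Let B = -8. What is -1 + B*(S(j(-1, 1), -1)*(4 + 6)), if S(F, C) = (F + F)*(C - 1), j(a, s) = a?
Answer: -321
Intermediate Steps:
S(F, C) = 2*F*(-1 + C) (S(F, C) = (2*F)*(-1 + C) = 2*F*(-1 + C))
-1 + B*(S(j(-1, 1), -1)*(4 + 6)) = -1 - 8*2*(-1)*(-1 - 1)*(4 + 6) = -1 - 8*2*(-1)*(-2)*10 = -1 - 32*10 = -1 - 8*40 = -1 - 320 = -321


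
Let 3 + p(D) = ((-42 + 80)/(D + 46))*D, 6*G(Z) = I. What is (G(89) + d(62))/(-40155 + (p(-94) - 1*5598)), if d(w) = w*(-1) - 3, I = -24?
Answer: 828/548179 ≈ 0.0015105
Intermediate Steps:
G(Z) = -4 (G(Z) = (⅙)*(-24) = -4)
p(D) = -3 + 38*D/(46 + D) (p(D) = -3 + ((-42 + 80)/(D + 46))*D = -3 + (38/(46 + D))*D = -3 + 38*D/(46 + D))
d(w) = -3 - w (d(w) = -w - 3 = -3 - w)
(G(89) + d(62))/(-40155 + (p(-94) - 1*5598)) = (-4 + (-3 - 1*62))/(-40155 + ((-138 + 35*(-94))/(46 - 94) - 1*5598)) = (-4 + (-3 - 62))/(-40155 + ((-138 - 3290)/(-48) - 5598)) = (-4 - 65)/(-40155 + (-1/48*(-3428) - 5598)) = -69/(-40155 + (857/12 - 5598)) = -69/(-40155 - 66319/12) = -69/(-548179/12) = -69*(-12/548179) = 828/548179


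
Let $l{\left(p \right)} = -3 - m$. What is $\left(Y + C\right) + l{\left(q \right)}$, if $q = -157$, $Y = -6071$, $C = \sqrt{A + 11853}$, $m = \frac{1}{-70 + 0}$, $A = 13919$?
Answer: $- \frac{425179}{70} + 2 \sqrt{6443} \approx -5913.5$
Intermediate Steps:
$m = - \frac{1}{70}$ ($m = \frac{1}{-70} = - \frac{1}{70} \approx -0.014286$)
$C = 2 \sqrt{6443}$ ($C = \sqrt{13919 + 11853} = \sqrt{25772} = 2 \sqrt{6443} \approx 160.54$)
$l{\left(p \right)} = - \frac{209}{70}$ ($l{\left(p \right)} = -3 - - \frac{1}{70} = -3 + \frac{1}{70} = - \frac{209}{70}$)
$\left(Y + C\right) + l{\left(q \right)} = \left(-6071 + 2 \sqrt{6443}\right) - \frac{209}{70} = - \frac{425179}{70} + 2 \sqrt{6443}$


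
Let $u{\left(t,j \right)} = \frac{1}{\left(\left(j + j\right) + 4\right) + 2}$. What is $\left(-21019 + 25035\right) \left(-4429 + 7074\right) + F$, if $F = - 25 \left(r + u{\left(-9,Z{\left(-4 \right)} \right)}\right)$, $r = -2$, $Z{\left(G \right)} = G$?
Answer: $\frac{21244765}{2} \approx 1.0622 \cdot 10^{7}$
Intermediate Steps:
$u{\left(t,j \right)} = \frac{1}{6 + 2 j}$ ($u{\left(t,j \right)} = \frac{1}{\left(2 j + 4\right) + 2} = \frac{1}{\left(4 + 2 j\right) + 2} = \frac{1}{6 + 2 j}$)
$F = \frac{125}{2}$ ($F = - 25 \left(-2 + \frac{1}{2 \left(3 - 4\right)}\right) = - 25 \left(-2 + \frac{1}{2 \left(-1\right)}\right) = - 25 \left(-2 + \frac{1}{2} \left(-1\right)\right) = - 25 \left(-2 - \frac{1}{2}\right) = \left(-25\right) \left(- \frac{5}{2}\right) = \frac{125}{2} \approx 62.5$)
$\left(-21019 + 25035\right) \left(-4429 + 7074\right) + F = \left(-21019 + 25035\right) \left(-4429 + 7074\right) + \frac{125}{2} = 4016 \cdot 2645 + \frac{125}{2} = 10622320 + \frac{125}{2} = \frac{21244765}{2}$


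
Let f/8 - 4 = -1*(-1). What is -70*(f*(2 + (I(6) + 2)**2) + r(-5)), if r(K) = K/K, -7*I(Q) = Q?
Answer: -65290/7 ≈ -9327.1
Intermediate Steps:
I(Q) = -Q/7
r(K) = 1
f = 40 (f = 32 + 8*(-1*(-1)) = 32 + 8*1 = 32 + 8 = 40)
-70*(f*(2 + (I(6) + 2)**2) + r(-5)) = -70*(40*(2 + (-1/7*6 + 2)**2) + 1) = -70*(40*(2 + (-6/7 + 2)**2) + 1) = -70*(40*(2 + (8/7)**2) + 1) = -70*(40*(2 + 64/49) + 1) = -70*(40*(162/49) + 1) = -70*(6480/49 + 1) = -70*6529/49 = -65290/7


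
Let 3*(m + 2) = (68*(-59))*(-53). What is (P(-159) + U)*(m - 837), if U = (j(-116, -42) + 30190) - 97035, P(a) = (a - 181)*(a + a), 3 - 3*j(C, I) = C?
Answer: 26042989336/9 ≈ 2.8937e+9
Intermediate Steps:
j(C, I) = 1 - C/3
P(a) = 2*a*(-181 + a) (P(a) = (-181 + a)*(2*a) = 2*a*(-181 + a))
m = 212630/3 (m = -2 + ((68*(-59))*(-53))/3 = -2 + (-4012*(-53))/3 = -2 + (⅓)*212636 = -2 + 212636/3 = 212630/3 ≈ 70877.)
U = -200416/3 (U = ((1 - ⅓*(-116)) + 30190) - 97035 = ((1 + 116/3) + 30190) - 97035 = (119/3 + 30190) - 97035 = 90689/3 - 97035 = -200416/3 ≈ -66805.)
(P(-159) + U)*(m - 837) = (2*(-159)*(-181 - 159) - 200416/3)*(212630/3 - 837) = (2*(-159)*(-340) - 200416/3)*(210119/3) = (108120 - 200416/3)*(210119/3) = (123944/3)*(210119/3) = 26042989336/9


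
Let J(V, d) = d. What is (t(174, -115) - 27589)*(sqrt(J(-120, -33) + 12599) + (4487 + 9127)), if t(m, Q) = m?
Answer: -373227810 - 27415*sqrt(12566) ≈ -3.7630e+8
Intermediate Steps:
(t(174, -115) - 27589)*(sqrt(J(-120, -33) + 12599) + (4487 + 9127)) = (174 - 27589)*(sqrt(-33 + 12599) + (4487 + 9127)) = -27415*(sqrt(12566) + 13614) = -27415*(13614 + sqrt(12566)) = -373227810 - 27415*sqrt(12566)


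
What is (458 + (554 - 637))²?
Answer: 140625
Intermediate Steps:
(458 + (554 - 637))² = (458 - 83)² = 375² = 140625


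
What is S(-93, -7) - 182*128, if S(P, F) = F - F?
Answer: -23296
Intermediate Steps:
S(P, F) = 0
S(-93, -7) - 182*128 = 0 - 182*128 = 0 - 1*23296 = 0 - 23296 = -23296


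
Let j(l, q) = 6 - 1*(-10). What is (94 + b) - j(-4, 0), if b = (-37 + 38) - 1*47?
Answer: 32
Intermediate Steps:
b = -46 (b = 1 - 47 = -46)
j(l, q) = 16 (j(l, q) = 6 + 10 = 16)
(94 + b) - j(-4, 0) = (94 - 46) - 1*16 = 48 - 16 = 32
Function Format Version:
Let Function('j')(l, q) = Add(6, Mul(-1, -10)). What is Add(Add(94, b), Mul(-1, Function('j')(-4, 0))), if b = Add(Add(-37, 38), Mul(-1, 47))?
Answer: 32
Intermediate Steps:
b = -46 (b = Add(1, -47) = -46)
Function('j')(l, q) = 16 (Function('j')(l, q) = Add(6, 10) = 16)
Add(Add(94, b), Mul(-1, Function('j')(-4, 0))) = Add(Add(94, -46), Mul(-1, 16)) = Add(48, -16) = 32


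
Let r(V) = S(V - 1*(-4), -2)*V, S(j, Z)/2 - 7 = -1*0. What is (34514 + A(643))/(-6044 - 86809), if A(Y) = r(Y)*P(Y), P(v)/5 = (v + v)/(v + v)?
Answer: -8836/10317 ≈ -0.85645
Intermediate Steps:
P(v) = 5 (P(v) = 5*((v + v)/(v + v)) = 5*((2*v)/((2*v))) = 5*((2*v)*(1/(2*v))) = 5*1 = 5)
S(j, Z) = 14 (S(j, Z) = 14 + 2*(-1*0) = 14 + 2*0 = 14 + 0 = 14)
r(V) = 14*V
A(Y) = 70*Y (A(Y) = (14*Y)*5 = 70*Y)
(34514 + A(643))/(-6044 - 86809) = (34514 + 70*643)/(-6044 - 86809) = (34514 + 45010)/(-92853) = 79524*(-1/92853) = -8836/10317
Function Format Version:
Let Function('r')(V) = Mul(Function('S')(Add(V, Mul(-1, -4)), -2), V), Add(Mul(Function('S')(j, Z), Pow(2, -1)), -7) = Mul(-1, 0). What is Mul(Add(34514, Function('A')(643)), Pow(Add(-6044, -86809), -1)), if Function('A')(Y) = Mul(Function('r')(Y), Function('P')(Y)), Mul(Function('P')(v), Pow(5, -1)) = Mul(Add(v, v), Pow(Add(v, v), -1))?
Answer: Rational(-8836, 10317) ≈ -0.85645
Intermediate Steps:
Function('P')(v) = 5 (Function('P')(v) = Mul(5, Mul(Add(v, v), Pow(Add(v, v), -1))) = Mul(5, Mul(Mul(2, v), Pow(Mul(2, v), -1))) = Mul(5, Mul(Mul(2, v), Mul(Rational(1, 2), Pow(v, -1)))) = Mul(5, 1) = 5)
Function('S')(j, Z) = 14 (Function('S')(j, Z) = Add(14, Mul(2, Mul(-1, 0))) = Add(14, Mul(2, 0)) = Add(14, 0) = 14)
Function('r')(V) = Mul(14, V)
Function('A')(Y) = Mul(70, Y) (Function('A')(Y) = Mul(Mul(14, Y), 5) = Mul(70, Y))
Mul(Add(34514, Function('A')(643)), Pow(Add(-6044, -86809), -1)) = Mul(Add(34514, Mul(70, 643)), Pow(Add(-6044, -86809), -1)) = Mul(Add(34514, 45010), Pow(-92853, -1)) = Mul(79524, Rational(-1, 92853)) = Rational(-8836, 10317)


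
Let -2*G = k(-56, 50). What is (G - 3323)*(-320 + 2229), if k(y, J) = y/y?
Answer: -12689123/2 ≈ -6.3446e+6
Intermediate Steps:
k(y, J) = 1
G = -½ (G = -½*1 = -½ ≈ -0.50000)
(G - 3323)*(-320 + 2229) = (-½ - 3323)*(-320 + 2229) = -6647/2*1909 = -12689123/2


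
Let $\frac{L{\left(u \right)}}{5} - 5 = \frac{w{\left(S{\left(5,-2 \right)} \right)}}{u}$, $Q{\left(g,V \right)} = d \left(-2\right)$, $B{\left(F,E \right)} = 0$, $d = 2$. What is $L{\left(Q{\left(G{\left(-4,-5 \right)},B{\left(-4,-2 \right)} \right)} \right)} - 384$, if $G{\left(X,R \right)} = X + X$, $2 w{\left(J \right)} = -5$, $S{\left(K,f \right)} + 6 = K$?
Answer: $- \frac{2847}{8} \approx -355.88$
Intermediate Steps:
$S{\left(K,f \right)} = -6 + K$
$w{\left(J \right)} = - \frac{5}{2}$ ($w{\left(J \right)} = \frac{1}{2} \left(-5\right) = - \frac{5}{2}$)
$G{\left(X,R \right)} = 2 X$
$Q{\left(g,V \right)} = -4$ ($Q{\left(g,V \right)} = 2 \left(-2\right) = -4$)
$L{\left(u \right)} = 25 - \frac{25}{2 u}$ ($L{\left(u \right)} = 25 + 5 \left(- \frac{5}{2 u}\right) = 25 - \frac{25}{2 u}$)
$L{\left(Q{\left(G{\left(-4,-5 \right)},B{\left(-4,-2 \right)} \right)} \right)} - 384 = \left(25 - \frac{25}{2 \left(-4\right)}\right) - 384 = \left(25 - - \frac{25}{8}\right) - 384 = \left(25 + \frac{25}{8}\right) - 384 = \frac{225}{8} - 384 = - \frac{2847}{8}$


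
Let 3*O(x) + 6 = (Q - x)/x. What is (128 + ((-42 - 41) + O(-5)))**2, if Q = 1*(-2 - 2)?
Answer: 414736/225 ≈ 1843.3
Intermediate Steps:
Q = -4 (Q = 1*(-4) = -4)
O(x) = -2 + (-4 - x)/(3*x) (O(x) = -2 + ((-4 - x)/x)/3 = -2 + (-4 - x)/(3*x))
(128 + ((-42 - 41) + O(-5)))**2 = (128 + ((-42 - 41) + (1/3)*(-4 - 7*(-5))/(-5)))**2 = (128 + (-83 + (1/3)*(-1/5)*(-4 + 35)))**2 = (128 + (-83 + (1/3)*(-1/5)*31))**2 = (128 + (-83 - 31/15))**2 = (128 - 1276/15)**2 = (644/15)**2 = 414736/225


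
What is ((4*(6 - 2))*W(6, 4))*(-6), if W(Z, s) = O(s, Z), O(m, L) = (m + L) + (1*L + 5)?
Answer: -2016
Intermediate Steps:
O(m, L) = 5 + m + 2*L (O(m, L) = (L + m) + (L + 5) = (L + m) + (5 + L) = 5 + m + 2*L)
W(Z, s) = 5 + s + 2*Z
((4*(6 - 2))*W(6, 4))*(-6) = ((4*(6 - 2))*(5 + 4 + 2*6))*(-6) = ((4*4)*(5 + 4 + 12))*(-6) = (16*21)*(-6) = 336*(-6) = -2016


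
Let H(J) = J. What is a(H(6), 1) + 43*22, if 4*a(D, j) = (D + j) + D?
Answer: 3797/4 ≈ 949.25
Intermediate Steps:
a(D, j) = D/2 + j/4 (a(D, j) = ((D + j) + D)/4 = (j + 2*D)/4 = D/2 + j/4)
a(H(6), 1) + 43*22 = ((1/2)*6 + (1/4)*1) + 43*22 = (3 + 1/4) + 946 = 13/4 + 946 = 3797/4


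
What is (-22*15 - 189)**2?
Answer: 269361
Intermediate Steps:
(-22*15 - 189)**2 = (-330 - 189)**2 = (-519)**2 = 269361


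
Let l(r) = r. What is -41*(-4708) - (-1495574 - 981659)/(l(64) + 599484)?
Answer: 115732028577/599548 ≈ 1.9303e+5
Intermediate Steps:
-41*(-4708) - (-1495574 - 981659)/(l(64) + 599484) = -41*(-4708) - (-1495574 - 981659)/(64 + 599484) = 193028 - (-2477233)/599548 = 193028 - 1*(-2477233/599548) = 193028 + 2477233/599548 = 115732028577/599548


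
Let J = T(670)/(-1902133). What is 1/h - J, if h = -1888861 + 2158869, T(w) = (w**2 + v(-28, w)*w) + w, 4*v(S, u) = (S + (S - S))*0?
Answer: 121389398693/513591127064 ≈ 0.23635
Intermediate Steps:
v(S, u) = 0 (v(S, u) = ((S + (S - S))*0)/4 = ((S + 0)*0)/4 = (S*0)/4 = (1/4)*0 = 0)
T(w) = w + w**2 (T(w) = (w**2 + 0*w) + w = (w**2 + 0) + w = w**2 + w = w + w**2)
h = 270008
J = -449570/1902133 (J = (670*(1 + 670))/(-1902133) = (670*671)*(-1/1902133) = 449570*(-1/1902133) = -449570/1902133 ≈ -0.23635)
1/h - J = 1/270008 - 1*(-449570/1902133) = 1/270008 + 449570/1902133 = 121389398693/513591127064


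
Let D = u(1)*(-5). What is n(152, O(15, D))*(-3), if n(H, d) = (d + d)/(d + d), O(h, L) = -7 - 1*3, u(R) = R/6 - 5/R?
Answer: -3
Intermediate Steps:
u(R) = -5/R + R/6 (u(R) = R*(⅙) - 5/R = R/6 - 5/R = -5/R + R/6)
D = 145/6 (D = (-5/1 + (⅙)*1)*(-5) = (-5*1 + ⅙)*(-5) = (-5 + ⅙)*(-5) = -29/6*(-5) = 145/6 ≈ 24.167)
O(h, L) = -10 (O(h, L) = -7 - 3 = -10)
n(H, d) = 1 (n(H, d) = (2*d)/((2*d)) = (2*d)*(1/(2*d)) = 1)
n(152, O(15, D))*(-3) = 1*(-3) = -3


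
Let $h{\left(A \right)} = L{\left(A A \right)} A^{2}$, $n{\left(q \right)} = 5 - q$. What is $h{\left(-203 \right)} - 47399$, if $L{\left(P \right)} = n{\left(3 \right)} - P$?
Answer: $-1698146662$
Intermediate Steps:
$L{\left(P \right)} = 2 - P$ ($L{\left(P \right)} = \left(5 - 3\right) - P = 2 - P$)
$h{\left(A \right)} = A^{2} \left(2 - A^{2}\right)$ ($h{\left(A \right)} = \left(2 - A A\right) A^{2} = \left(2 - A^{2}\right) A^{2} = A^{2} \left(2 - A^{2}\right)$)
$h{\left(-203 \right)} - 47399 = \left(-203\right)^{2} \left(2 - \left(-203\right)^{2}\right) - 47399 = 41209 \left(2 - 41209\right) - 47399 = 41209 \left(-41207\right) - 47399 = -1698099263 - 47399 = -1698146662$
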